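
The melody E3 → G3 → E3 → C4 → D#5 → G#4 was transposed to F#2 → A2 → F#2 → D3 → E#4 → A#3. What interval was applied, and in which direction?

down a minor seventh

Take the first pair: E3 → F#2. E to F spans 7 letter names, so the interval is some kind of seventh.
F#2 to E3 is 10 semitones, which makes it a minor seventh; the second version is lower, so the direction is down.
Checking another pair — G#4 → A#3 — gives the same interval.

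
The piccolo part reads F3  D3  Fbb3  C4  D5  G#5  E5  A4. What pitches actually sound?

F4 D4 Fbb4 C5 D6 G#6 E6 A5

The piccolo sounds a perfect octave above written, so transpose each written note up a perfect octave.
F3 becomes F4
D3 becomes D4
Fbb3 becomes Fbb4
C4 becomes C5
D5 becomes D6
G#5 becomes G#6
E5 becomes E6
A4 becomes A5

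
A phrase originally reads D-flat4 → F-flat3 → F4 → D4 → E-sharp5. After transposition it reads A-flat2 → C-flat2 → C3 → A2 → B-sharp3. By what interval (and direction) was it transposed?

From Db4 to Ab2 is 11 letter names — an eleventh of some quality.
Ab2 to Db4 is 17 semitones, which makes it a perfect eleventh; the second version is lower, so the direction is down.
Checking another pair — E#5 → B#3 — gives the same interval.

down a perfect eleventh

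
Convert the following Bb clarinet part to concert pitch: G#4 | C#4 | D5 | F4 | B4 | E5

F#4 B3 C5 Eb4 A4 D5

The Bb clarinet sounds a major second below written, so transpose each written note down a major second.
G#4 → F#4
C#4 → B3
D5 → C5
F4 → Eb4
B4 → A4
E5 → D5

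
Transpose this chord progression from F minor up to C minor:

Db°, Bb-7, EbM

Ab° F-7 BbM

F minor up to C minor is a perfect fifth; each chord root moves by that interval while the quality stays the same.
Db°: root Db up a perfect fifth → Ab, giving Ab°.
Bb-7: root Bb up a perfect fifth → F, giving F-7.
EbM: root Eb up a perfect fifth → Bb, giving BbM.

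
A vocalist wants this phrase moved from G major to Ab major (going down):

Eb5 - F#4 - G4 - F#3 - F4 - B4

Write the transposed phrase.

Fb4 G3 Ab3 G2 Gb3 C4

From G down to Ab is a major seventh; apply that to each pitch.
Eb5 → Fb4
F#4 → G3
G4 → Ab3
F#3 → G2
F4 → Gb3
B4 → C4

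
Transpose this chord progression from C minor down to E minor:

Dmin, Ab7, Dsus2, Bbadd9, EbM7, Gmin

F#min C7 F#sus2 Dadd9 GM7 Bmin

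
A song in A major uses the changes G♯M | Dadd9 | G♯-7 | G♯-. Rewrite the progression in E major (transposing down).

A major down to E major is a perfect fourth; each chord root moves by that interval while the quality stays the same.
G♯M: root G♯ down a perfect fourth → D#, giving D#M.
Dadd9: root D down a perfect fourth → A, giving Aadd9.
G♯-7: root G♯ down a perfect fourth → D#, giving D#-7.
G♯-: root G♯ down a perfect fourth → D#, giving D#-.

D#M Aadd9 D#-7 D#-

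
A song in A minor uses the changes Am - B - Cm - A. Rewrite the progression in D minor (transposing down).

A minor down to D minor is a perfect fifth; each chord root moves by that interval while the quality stays the same.
Am: root A down a perfect fifth → D, giving Dm.
B: root B down a perfect fifth → E, giving E.
Cm: root C down a perfect fifth → F, giving Fm.
A: root A down a perfect fifth → D, giving D.

Dm E Fm D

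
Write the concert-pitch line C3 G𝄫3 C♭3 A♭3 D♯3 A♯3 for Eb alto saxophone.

A3 Ebb4 Ab3 F4 B#3 F##4

Written C4 sounds as Eb3 on the Eb alto saxophone, so concert pitches are written a major sixth up.
C3 gives A3
Gbb3 gives Ebb4
Cb3 gives Ab3
Ab3 gives F4
D#3 gives B#3
A#3 gives F##4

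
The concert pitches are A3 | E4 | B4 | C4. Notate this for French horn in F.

E4 B4 F#5 G4

The French horn in F sounds a perfect fifth below written, so the written part must be a perfect fifth above concert — transpose each note up.
A3 to E4
E4 to B4
B4 to F#5
C4 to G4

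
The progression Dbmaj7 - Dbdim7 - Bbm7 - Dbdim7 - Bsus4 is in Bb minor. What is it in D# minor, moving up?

F#maj7 F#dim7 D#m7 F#dim7 D##sus4

Bb minor up to D# minor is an augmented third; each chord root moves by that interval while the quality stays the same.
Dbmaj7: root Db up an augmented third → F#, giving F#maj7.
Dbdim7: root Db up an augmented third → F#, giving F#dim7.
Bbm7: root Bb up an augmented third → D#, giving D#m7.
Dbdim7: root Db up an augmented third → F#, giving F#dim7.
Bsus4: root B up an augmented third → D##, giving D##sus4.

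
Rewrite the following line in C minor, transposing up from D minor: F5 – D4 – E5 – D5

Eb6 C5 D6 C6

From D up to C is a minor seventh; apply that to each pitch.
F5 becomes Eb6
D4 becomes C5
E5 becomes D6
D5 becomes C6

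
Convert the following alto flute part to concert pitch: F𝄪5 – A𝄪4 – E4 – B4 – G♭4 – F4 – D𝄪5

The alto flute sounds a perfect fourth below written, so transpose each written note down a perfect fourth.
F##5 to C##5
A##4 to E##4
E4 to B3
B4 to F#4
Gb4 to Db4
F4 to C4
D##5 to A##4

C##5 E##4 B3 F#4 Db4 C4 A##4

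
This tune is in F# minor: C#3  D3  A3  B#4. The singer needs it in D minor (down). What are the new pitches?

F# minor to D minor down is a major third, so every note moves down by that interval.
C#3 to A2
D3 to Bb2
A3 to F3
B#4 to G#4

A2 Bb2 F3 G#4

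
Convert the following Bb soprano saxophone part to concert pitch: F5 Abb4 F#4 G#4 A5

Eb5 Gbb4 E4 F#4 G5

The Bb soprano saxophone sounds a major second below written, so transpose each written note down a major second.
F5 -> Eb5
Abb4 -> Gbb4
F#4 -> E4
G#4 -> F#4
A5 -> G5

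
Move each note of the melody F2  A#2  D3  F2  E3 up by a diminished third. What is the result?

Abb2 C3 Fb3 Abb2 Gb3

F2 → Abb2
A#2 → C3
D3 → Fb3
F2 → Abb2
E3 → Gb3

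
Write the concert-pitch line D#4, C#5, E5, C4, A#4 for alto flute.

The alto flute sounds a perfect fourth below written, so the written part must be a perfect fourth above concert — transpose each note up.
D#4 to G#4
C#5 to F#5
E5 to A5
C4 to F4
A#4 to D#5

G#4 F#5 A5 F4 D#5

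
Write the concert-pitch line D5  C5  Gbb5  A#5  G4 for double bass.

D6 C6 Gbb6 A#6 G5

The double bass sounds a perfect octave below written, so the written part must be a perfect octave above concert — transpose each note up.
D5 becomes D6
C5 becomes C6
Gbb5 becomes Gbb6
A#5 becomes A#6
G4 becomes G5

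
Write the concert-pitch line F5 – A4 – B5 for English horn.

The English horn sounds a perfect fifth below written, so the written part must be a perfect fifth above concert — transpose each note up.
F5 gives C6
A4 gives E5
B5 gives F#6

C6 E5 F#6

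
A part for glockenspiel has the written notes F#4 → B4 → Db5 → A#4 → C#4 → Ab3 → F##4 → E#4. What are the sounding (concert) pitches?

F#6 B6 Db7 A#6 C#6 Ab5 F##6 E#6

The glockenspiel sounds a perfect fifteenth above written, so transpose each written note up a perfect fifteenth.
F#4 to F#6
B4 to B6
Db5 to Db7
A#4 to A#6
C#4 to C#6
Ab3 to Ab5
F##4 to F##6
E#4 to E#6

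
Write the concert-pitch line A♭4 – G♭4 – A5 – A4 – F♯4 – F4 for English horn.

Eb5 Db5 E6 E5 C#5 C5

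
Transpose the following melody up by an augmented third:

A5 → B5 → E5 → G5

C##6 D##6 G##5 B#5

An augmented third up from A5 gives C##6.
An augmented third up from B5 gives D##6.
E5: a third up reaches G, and 5 semitones makes it G##5.
G5: a third up reaches B, and 5 semitones makes it B#5.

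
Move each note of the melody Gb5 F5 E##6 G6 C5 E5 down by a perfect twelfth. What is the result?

Cb4 Bb3 A##4 C5 F3 A3

Gb5: a twelfth down reaches C, and 19 semitones makes it Cb4.
A perfect twelfth down from F5 gives Bb3.
A perfect twelfth down from E##6 gives A##4.
G6 down a perfect twelfth is C5.
A perfect twelfth down from C5 gives F3.
A perfect twelfth down from E5 gives A3.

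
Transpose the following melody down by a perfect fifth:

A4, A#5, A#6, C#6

A4 down a perfect fifth is D4.
A#5: a fifth down reaches D, and 7 semitones makes it D#5.
A#6: a fifth down reaches D, and 7 semitones makes it D#6.
C#6: a fifth down reaches F, and 7 semitones makes it F#5.

D4 D#5 D#6 F#5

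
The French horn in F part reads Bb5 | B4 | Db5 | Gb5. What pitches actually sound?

Written C4 on the French horn in F sounds as F3, a perfect fifth lower; apply that shift to every note.
Bb5 becomes Eb5
B4 becomes E4
Db5 becomes Gb4
Gb5 becomes Cb5

Eb5 E4 Gb4 Cb5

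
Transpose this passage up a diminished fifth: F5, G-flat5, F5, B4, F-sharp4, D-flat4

Cb6 Dbb6 Cb6 F5 C5 Abb4

F5 gives Cb6
Gb5 gives Dbb6
F5 gives Cb6
B4 gives F5
F#4 gives C5
Db4 gives Abb4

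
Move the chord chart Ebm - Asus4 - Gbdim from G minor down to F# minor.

G minor down to F# minor is a minor second; each chord root moves by that interval while the quality stays the same.
Ebm: root Eb down a minor second → D, giving Dm.
Asus4: root A down a minor second → G#, giving G#sus4.
Gbdim: root Gb down a minor second → F, giving Fdim.

Dm G#sus4 Fdim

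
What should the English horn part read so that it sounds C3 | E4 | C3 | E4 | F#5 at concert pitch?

G3 B4 G3 B4 C#6

The English horn sounds a perfect fifth below written, so the written part must be a perfect fifth above concert — transpose each note up.
C3 becomes G3
E4 becomes B4
C3 becomes G3
E4 becomes B4
F#5 becomes C#6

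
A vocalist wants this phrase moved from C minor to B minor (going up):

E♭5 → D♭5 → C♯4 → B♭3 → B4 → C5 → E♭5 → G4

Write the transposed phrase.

D6 C6 B#4 A4 A#5 B5 D6 F#5

From C up to B is a major seventh; apply that to each pitch.
Eb5 gives D6
Db5 gives C6
C#4 gives B#4
Bb3 gives A4
B4 gives A#5
C5 gives B5
Eb5 gives D6
G4 gives F#5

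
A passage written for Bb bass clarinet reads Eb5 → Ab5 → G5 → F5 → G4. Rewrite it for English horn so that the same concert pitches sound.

Ab4 Db5 C5 Bb4 C4

First find concert pitch: the Bb bass clarinet sounds a major ninth below written, so Eb5 Ab5 G5 F5 G4 sounds Db4 Gb4 F4 Eb4 F3.
Then write for English horn: it sounds a perfect fifth below written, so the part must be a perfect fifth above concert.
Db4 → Ab4
Gb4 → Db5
F4 → C5
Eb4 → Bb4
F3 → C4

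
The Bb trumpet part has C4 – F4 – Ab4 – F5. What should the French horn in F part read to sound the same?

F4 Bb4 Db5 Bb5

First find concert pitch: the Bb trumpet sounds a major second below written, so C4 F4 Ab4 F5 sounds Bb3 Eb4 Gb4 Eb5.
Then write for French horn in F: it sounds a perfect fifth below written, so the part must be a perfect fifth above concert.
Bb3 → F4
Eb4 → Bb4
Gb4 → Db5
Eb5 → Bb5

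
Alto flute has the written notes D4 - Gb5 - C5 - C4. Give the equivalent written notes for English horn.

E4 Ab5 D5 D4

First find concert pitch: the alto flute sounds a perfect fourth below written, so D4 Gb5 C5 C4 sounds A3 Db5 G4 G3.
Then write for English horn: it sounds a perfect fifth below written, so the part must be a perfect fifth above concert.
A3 → E4
Db5 → Ab5
G4 → D5
G3 → D4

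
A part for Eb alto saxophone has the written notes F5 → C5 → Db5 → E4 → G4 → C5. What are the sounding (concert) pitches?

Ab4 Eb4 Fb4 G3 Bb3 Eb4

Written C4 on the Eb alto saxophone sounds as Eb3, a major sixth lower; apply that shift to every note.
F5 gives Ab4
C5 gives Eb4
Db5 gives Fb4
E4 gives G3
G4 gives Bb3
C5 gives Eb4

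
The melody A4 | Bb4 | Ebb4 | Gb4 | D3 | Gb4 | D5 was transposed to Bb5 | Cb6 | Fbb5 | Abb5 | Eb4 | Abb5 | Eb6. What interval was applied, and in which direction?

up a minor ninth

Take the first pair: A4 → Bb5. A to B spans 9 letter names, so the interval is some kind of ninth.
A4 to Bb5 is 13 semitones, which makes it a minor ninth; the second version is higher, so the direction is up.
Checking another pair — D5 → Eb6 — gives the same interval.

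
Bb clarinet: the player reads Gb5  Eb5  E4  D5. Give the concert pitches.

Fb5 Db5 D4 C5

The Bb clarinet sounds a major second below written, so transpose each written note down a major second.
Gb5 to Fb5
Eb5 to Db5
E4 to D4
D5 to C5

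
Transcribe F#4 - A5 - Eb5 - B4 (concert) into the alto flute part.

B4 D6 Ab5 E5

The alto flute sounds a perfect fourth below written, so the written part must be a perfect fourth above concert — transpose each note up.
F#4 to B4
A5 to D6
Eb5 to Ab5
B4 to E5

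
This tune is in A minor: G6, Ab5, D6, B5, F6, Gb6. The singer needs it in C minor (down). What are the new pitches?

Bb5 Cb5 F5 D5 Ab5 Bbb5

A minor to C minor down is a major sixth, so every note moves down by that interval.
G6 gives Bb5
Ab5 gives Cb5
D6 gives F5
B5 gives D5
F6 gives Ab5
Gb6 gives Bbb5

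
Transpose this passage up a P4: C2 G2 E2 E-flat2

A perfect fourth up from C2 gives F2.
A perfect fourth up from G2 gives C3.
E2 up a perfect fourth is A2.
Eb2 up a perfect fourth is Ab2.

F2 C3 A2 Ab2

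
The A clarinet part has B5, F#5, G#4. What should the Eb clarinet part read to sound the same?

First find concert pitch: the A clarinet sounds a minor third below written, so B5 F#5 G#4 sounds G#5 D#5 E#4.
Then write for Eb clarinet: it sounds a minor third above written, so the part must be a minor third below concert.
G#5 → E#5
D#5 → B#4
E#4 → C##4

E#5 B#4 C##4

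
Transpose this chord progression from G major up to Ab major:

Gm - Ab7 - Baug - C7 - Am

Abm Bbb7 Caug Db7 Bbm

G major up to Ab major is a minor second; each chord root moves by that interval while the quality stays the same.
Gm: root G up a minor second → Ab, giving Abm.
Ab7: root Ab up a minor second → Bbb, giving Bbb7.
Baug: root B up a minor second → C, giving Caug.
C7: root C up a minor second → Db, giving Db7.
Am: root A up a minor second → Bb, giving Bbm.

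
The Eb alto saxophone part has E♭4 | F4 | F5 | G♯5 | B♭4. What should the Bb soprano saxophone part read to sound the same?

Ab3 Bb3 Bb4 C#5 Eb4

First find concert pitch: the Eb alto saxophone sounds a major sixth below written, so E♭4 F4 F5 G♯5 B♭4 sounds Gb3 Ab3 Ab4 B4 Db4.
Then write for Bb soprano saxophone: it sounds a major second below written, so the part must be a major second above concert.
Gb3 → Ab3
Ab3 → Bb3
Ab4 → Bb4
B4 → C#5
Db4 → Eb4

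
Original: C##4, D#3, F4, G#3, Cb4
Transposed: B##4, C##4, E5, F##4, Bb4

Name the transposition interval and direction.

up a major seventh

Take the first pair: C##4 → B##4. C to B spans 7 letter names, so the interval is some kind of seventh.
C##4 to B##4 is 11 semitones, which makes it a major seventh; the second version is higher, so the direction is up.
Checking another pair — Cb4 → Bb4 — gives the same interval.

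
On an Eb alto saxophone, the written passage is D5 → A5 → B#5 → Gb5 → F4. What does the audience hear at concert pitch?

F4 C5 D#5 Bbb4 Ab3

The Eb alto saxophone sounds a major sixth below written, so transpose each written note down a major sixth.
D5 becomes F4
A5 becomes C5
B#5 becomes D#5
Gb5 becomes Bbb4
F4 becomes Ab3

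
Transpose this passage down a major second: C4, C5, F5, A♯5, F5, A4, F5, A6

Bb3 Bb4 Eb5 G#5 Eb5 G4 Eb5 G6

A major second down from C4 gives Bb3.
C5 down a major second is Bb4.
F5: a second down reaches E, and 2 semitones makes it Eb5.
A#5 down a major second is G#5.
A major second down from F5 gives Eb5.
A major second down from A4 gives G4.
A major second down from F5 gives Eb5.
A major second down from A6 gives G6.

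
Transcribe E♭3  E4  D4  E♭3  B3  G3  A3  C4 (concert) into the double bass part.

Written C4 sounds as C3 on the double bass, so concert pitches are written a perfect octave up.
Eb3 gives Eb4
E4 gives E5
D4 gives D5
Eb3 gives Eb4
B3 gives B4
G3 gives G4
A3 gives A4
C4 gives C5

Eb4 E5 D5 Eb4 B4 G4 A4 C5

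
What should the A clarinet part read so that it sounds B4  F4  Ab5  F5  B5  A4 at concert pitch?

D5 Ab4 Cb6 Ab5 D6 C5

Written C4 sounds as A3 on the A clarinet, so concert pitches are written a minor third up.
B4 becomes D5
F4 becomes Ab4
Ab5 becomes Cb6
F5 becomes Ab5
B5 becomes D6
A4 becomes C5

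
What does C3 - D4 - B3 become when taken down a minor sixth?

A minor sixth down from C3 gives E2.
D4 down a minor sixth is F#3.
B3 down a minor sixth is D#3.

E2 F#3 D#3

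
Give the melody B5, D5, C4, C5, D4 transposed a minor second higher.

C6 Eb5 Db4 Db5 Eb4

B5 becomes C6
D5 becomes Eb5
C4 becomes Db4
C5 becomes Db5
D4 becomes Eb4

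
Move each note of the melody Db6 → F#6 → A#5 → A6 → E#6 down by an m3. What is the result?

Bb5 D#6 F##5 F#6 C##6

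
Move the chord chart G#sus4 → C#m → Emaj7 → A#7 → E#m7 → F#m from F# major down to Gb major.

Absus4 Dbm Fbmaj7 Bb7 Fm7 Gbm

F# major down to Gb major is an augmented seventh; each chord root moves by that interval while the quality stays the same.
G#sus4: root G# down an augmented seventh → Ab, giving Absus4.
C#m: root C# down an augmented seventh → Db, giving Dbm.
Emaj7: root E down an augmented seventh → Fb, giving Fbmaj7.
A#7: root A# down an augmented seventh → Bb, giving Bb7.
E#m7: root E# down an augmented seventh → F, giving Fm7.
F#m: root F# down an augmented seventh → Gb, giving Gbm.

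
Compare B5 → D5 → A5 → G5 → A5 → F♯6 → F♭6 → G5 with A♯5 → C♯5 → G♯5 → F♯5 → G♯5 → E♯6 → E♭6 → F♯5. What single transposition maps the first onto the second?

down a minor second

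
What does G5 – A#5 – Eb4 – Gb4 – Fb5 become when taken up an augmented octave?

G#6 A##6 E5 G5 F6

G5 to G#6
A#5 to A##6
Eb4 to E5
Gb4 to G5
Fb5 to F6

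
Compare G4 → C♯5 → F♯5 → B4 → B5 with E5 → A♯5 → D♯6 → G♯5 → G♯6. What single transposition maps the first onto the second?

From G4 to E5 is 6 letter names — a sixth of some quality.
G4 to E5 is 9 semitones, which makes it a major sixth; the second version is higher, so the direction is up.
Checking another pair — B5 → G#6 — gives the same interval.

up a major sixth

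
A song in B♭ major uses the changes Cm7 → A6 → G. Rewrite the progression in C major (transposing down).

Dm7 B6 A

B♭ major down to C major is a minor seventh; each chord root moves by that interval while the quality stays the same.
Cm7: root C down a minor seventh → D, giving Dm7.
A6: root A down a minor seventh → B, giving B6.
G: root G down a minor seventh → A, giving A.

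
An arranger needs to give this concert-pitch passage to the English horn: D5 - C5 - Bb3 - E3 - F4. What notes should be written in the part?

A5 G5 F4 B3 C5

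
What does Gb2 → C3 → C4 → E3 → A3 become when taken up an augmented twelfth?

D4 G#4 G#5 B#4 E#5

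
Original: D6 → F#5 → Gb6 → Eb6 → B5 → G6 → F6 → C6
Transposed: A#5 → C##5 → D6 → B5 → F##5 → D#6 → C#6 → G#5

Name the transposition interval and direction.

down a diminished fourth

Take the first pair: D6 → A#5. D to A spans 4 letter names, so the interval is some kind of fourth.
A#5 to D6 is 4 semitones, which makes it a diminished fourth; the second version is lower, so the direction is down.
Checking another pair — C6 → G#5 — gives the same interval.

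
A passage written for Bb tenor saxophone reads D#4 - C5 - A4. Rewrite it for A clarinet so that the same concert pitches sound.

First find concert pitch: the Bb tenor saxophone sounds a major ninth below written, so D#4 C5 A4 sounds C#3 Bb3 G3.
Then write for A clarinet: it sounds a minor third below written, so the part must be a minor third above concert.
C#3 → E3
Bb3 → Db4
G3 → Bb3

E3 Db4 Bb3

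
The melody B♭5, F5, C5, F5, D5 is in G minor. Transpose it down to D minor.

F5 C5 G4 C5 A4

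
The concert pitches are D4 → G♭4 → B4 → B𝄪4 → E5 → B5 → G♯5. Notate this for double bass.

D5 Gb5 B5 B##5 E6 B6 G#6

The double bass sounds a perfect octave below written, so the written part must be a perfect octave above concert — transpose each note up.
D4 becomes D5
Gb4 becomes Gb5
B4 becomes B5
B##4 becomes B##5
E5 becomes E6
B5 becomes B6
G#5 becomes G#6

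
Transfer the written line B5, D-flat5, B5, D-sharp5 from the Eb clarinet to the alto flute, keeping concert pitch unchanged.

First find concert pitch: the Eb clarinet sounds a minor third above written, so B5 D-flat5 B5 D-sharp5 sounds D6 Fb5 D6 F#5.
Then write for alto flute: it sounds a perfect fourth below written, so the part must be a perfect fourth above concert.
D6 → G6
Fb5 → Bbb5
D6 → G6
F#5 → B5

G6 Bbb5 G6 B5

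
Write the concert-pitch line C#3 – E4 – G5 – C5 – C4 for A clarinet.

E3 G4 Bb5 Eb5 Eb4

Written C4 sounds as A3 on the A clarinet, so concert pitches are written a minor third up.
C#3 becomes E3
E4 becomes G4
G5 becomes Bb5
C5 becomes Eb5
C4 becomes Eb4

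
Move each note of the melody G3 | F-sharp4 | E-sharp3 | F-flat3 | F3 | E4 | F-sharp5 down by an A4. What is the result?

An augmented fourth down from G3 gives Db3.
An augmented fourth down from F#4 gives C4.
An augmented fourth down from E#3 gives B2.
Fb3 down an augmented fourth is Cbb3.
An augmented fourth down from F3 gives Cb3.
An augmented fourth down from E4 gives Bb3.
F#5: a fourth down reaches C, and 6 semitones makes it C5.

Db3 C4 B2 Cbb3 Cb3 Bb3 C5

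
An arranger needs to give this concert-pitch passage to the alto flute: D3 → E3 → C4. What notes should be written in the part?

G3 A3 F4

The alto flute sounds a perfect fourth below written, so the written part must be a perfect fourth above concert — transpose each note up.
D3 becomes G3
E3 becomes A3
C4 becomes F4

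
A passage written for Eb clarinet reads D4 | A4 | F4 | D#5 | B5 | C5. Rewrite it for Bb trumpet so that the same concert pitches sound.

G4 D5 Bb4 G#5 E6 F5

First find concert pitch: the Eb clarinet sounds a minor third above written, so D4 A4 F4 D#5 B5 C5 sounds F4 C5 Ab4 F#5 D6 Eb5.
Then write for Bb trumpet: it sounds a major second below written, so the part must be a major second above concert.
F4 → G4
C5 → D5
Ab4 → Bb4
F#5 → G#5
D6 → E6
Eb5 → F5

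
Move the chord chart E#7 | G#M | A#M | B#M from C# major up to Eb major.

G7 BbM CM DM

C# major up to Eb major is a diminished third; each chord root moves by that interval while the quality stays the same.
E#7: root E# up a diminished third → G, giving G7.
G#M: root G# up a diminished third → Bb, giving BbM.
A#M: root A# up a diminished third → C, giving CM.
B#M: root B# up a diminished third → D, giving DM.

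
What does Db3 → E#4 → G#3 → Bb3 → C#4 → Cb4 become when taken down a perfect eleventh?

Ab1 B#2 D#2 F2 G#2 Gb2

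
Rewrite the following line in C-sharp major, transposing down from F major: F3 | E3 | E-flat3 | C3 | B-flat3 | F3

C#3 B#2 B2 G#2 F#3 C#3

From F down to C-sharp is a diminished fourth; apply that to each pitch.
F3 → C#3
E3 → B#2
Eb3 → B2
C3 → G#2
Bb3 → F#3
F3 → C#3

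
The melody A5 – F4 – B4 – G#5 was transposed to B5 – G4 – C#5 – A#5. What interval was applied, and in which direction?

Take the first pair: A5 → B5. A to B spans 2 letter names, so the interval is some kind of second.
A5 to B5 is 2 semitones, which makes it a major second; the second version is higher, so the direction is up.
Checking another pair — G#5 → A#5 — gives the same interval.

up a major second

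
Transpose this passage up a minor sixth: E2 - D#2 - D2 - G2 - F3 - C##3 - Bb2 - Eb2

E2 to C3
D#2 to B2
D2 to Bb2
G2 to Eb3
F3 to Db4
C##3 to A#3
Bb2 to Gb3
Eb2 to Cb3

C3 B2 Bb2 Eb3 Db4 A#3 Gb3 Cb3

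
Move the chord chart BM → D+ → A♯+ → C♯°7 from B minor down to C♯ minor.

C#M E+ B#+ D#°7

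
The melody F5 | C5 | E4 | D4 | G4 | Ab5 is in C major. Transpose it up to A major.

D6 A5 C#5 B4 E5 F6

C major to A major up is a major sixth, so every note moves up by that interval.
F5 becomes D6
C5 becomes A5
E4 becomes C#5
D4 becomes B4
G4 becomes E5
Ab5 becomes F6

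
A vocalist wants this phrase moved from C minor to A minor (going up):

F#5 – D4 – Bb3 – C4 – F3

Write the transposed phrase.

From C up to A is a major sixth; apply that to each pitch.
F#5 -> D#6
D4 -> B4
Bb3 -> G4
C4 -> A4
F3 -> D4

D#6 B4 G4 A4 D4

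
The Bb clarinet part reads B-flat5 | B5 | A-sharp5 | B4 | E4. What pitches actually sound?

Ab5 A5 G#5 A4 D4

The Bb clarinet sounds a major second below written, so transpose each written note down a major second.
Bb5 to Ab5
B5 to A5
A#5 to G#5
B4 to A4
E4 to D4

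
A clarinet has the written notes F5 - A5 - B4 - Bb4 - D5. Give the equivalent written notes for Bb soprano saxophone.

E5 G#5 A#4 A4 C#5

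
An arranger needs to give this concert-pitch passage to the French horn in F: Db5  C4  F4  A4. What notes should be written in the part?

The French horn in F sounds a perfect fifth below written, so the written part must be a perfect fifth above concert — transpose each note up.
Db5 becomes Ab5
C4 becomes G4
F4 becomes C5
A4 becomes E5

Ab5 G4 C5 E5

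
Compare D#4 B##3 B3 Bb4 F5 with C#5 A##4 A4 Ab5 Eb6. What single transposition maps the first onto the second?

Take the first pair: D#4 → C#5. D to C spans 7 letter names, so the interval is some kind of seventh.
D#4 to C#5 is 10 semitones, which makes it a minor seventh; the second version is higher, so the direction is up.
Checking another pair — F5 → Eb6 — gives the same interval.

up a minor seventh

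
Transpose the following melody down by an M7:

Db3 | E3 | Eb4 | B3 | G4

Db3: a seventh down reaches E, and 11 semitones makes it Ebb2.
A major seventh down from E3 gives F2.
A major seventh down from Eb4 gives Fb3.
B3 down a major seventh is C3.
G4 down a major seventh is Ab3.

Ebb2 F2 Fb3 C3 Ab3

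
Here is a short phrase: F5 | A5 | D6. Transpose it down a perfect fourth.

C5 E5 A5

F5 gives C5
A5 gives E5
D6 gives A5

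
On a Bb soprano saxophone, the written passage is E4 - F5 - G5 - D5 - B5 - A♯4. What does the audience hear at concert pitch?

D4 Eb5 F5 C5 A5 G#4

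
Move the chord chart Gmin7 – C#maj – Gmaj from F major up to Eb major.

F major up to Eb major is a minor seventh; each chord root moves by that interval while the quality stays the same.
Gmin7: root G up a minor seventh → F, giving Fmin7.
C#maj: root C# up a minor seventh → B, giving Bmaj.
Gmaj: root G up a minor seventh → F, giving Fmaj.

Fmin7 Bmaj Fmaj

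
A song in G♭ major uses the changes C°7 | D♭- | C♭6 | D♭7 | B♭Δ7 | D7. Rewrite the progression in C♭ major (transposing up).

F°7 Gb- Fb6 Gb7 EbΔ7 G7

G♭ major up to C♭ major is a perfect fourth; each chord root moves by that interval while the quality stays the same.
C°7: root C up a perfect fourth → F, giving F°7.
D♭-: root D♭ up a perfect fourth → Gb, giving Gb-.
C♭6: root C♭ up a perfect fourth → Fb, giving Fb6.
D♭7: root D♭ up a perfect fourth → Gb, giving Gb7.
B♭Δ7: root B♭ up a perfect fourth → Eb, giving EbΔ7.
D7: root D up a perfect fourth → G, giving G7.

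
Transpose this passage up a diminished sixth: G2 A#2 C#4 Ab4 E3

G2 to Ebb3
A#2 to F3
C#4 to Ab4
Ab4 to Fbb5
E3 to Cb4

Ebb3 F3 Ab4 Fbb5 Cb4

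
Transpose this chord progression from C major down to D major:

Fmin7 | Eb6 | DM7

C major down to D major is a minor seventh; each chord root moves by that interval while the quality stays the same.
Fmin7: root F down a minor seventh → G, giving Gmin7.
Eb6: root Eb down a minor seventh → F, giving F6.
DM7: root D down a minor seventh → E, giving EM7.

Gmin7 F6 EM7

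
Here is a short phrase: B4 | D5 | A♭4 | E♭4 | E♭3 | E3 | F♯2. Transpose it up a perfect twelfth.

F#6 A6 Eb6 Bb5 Bb4 B4 C#4

B4: a twelfth up reaches F, and 19 semitones makes it F#6.
A perfect twelfth up from D5 gives A6.
A perfect twelfth up from Ab4 gives Eb6.
Eb4: a twelfth up reaches B, and 19 semitones makes it Bb5.
Eb3: a twelfth up reaches B, and 19 semitones makes it Bb4.
E3: a twelfth up reaches B, and 19 semitones makes it B4.
F#2 up a perfect twelfth is C#4.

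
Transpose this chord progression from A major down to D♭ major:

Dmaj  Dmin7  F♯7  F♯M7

A major down to D♭ major is an augmented fifth; each chord root moves by that interval while the quality stays the same.
Dmaj: root D down an augmented fifth → Gb, giving Gbmaj.
Dmin7: root D down an augmented fifth → Gb, giving Gbmin7.
F♯7: root F♯ down an augmented fifth → Bb, giving Bb7.
F♯M7: root F♯ down an augmented fifth → Bb, giving BbM7.

Gbmaj Gbmin7 Bb7 BbM7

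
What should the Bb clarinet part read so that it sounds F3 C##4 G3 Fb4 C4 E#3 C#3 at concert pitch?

Written C4 sounds as Bb3 on the Bb clarinet, so concert pitches are written a major second up.
F3 becomes G3
C##4 becomes D##4
G3 becomes A3
Fb4 becomes Gb4
C4 becomes D4
E#3 becomes F##3
C#3 becomes D#3

G3 D##4 A3 Gb4 D4 F##3 D#3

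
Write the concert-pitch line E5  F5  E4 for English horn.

B5 C6 B4

Written C4 sounds as F3 on the English horn, so concert pitches are written a perfect fifth up.
E5 becomes B5
F5 becomes C6
E4 becomes B4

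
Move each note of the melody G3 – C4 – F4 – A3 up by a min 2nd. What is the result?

G3: a second up reaches A, and 1 semitone makes it Ab3.
A minor second up from C4 gives Db4.
A minor second up from F4 gives Gb4.
A3 up a minor second is Bb3.

Ab3 Db4 Gb4 Bb3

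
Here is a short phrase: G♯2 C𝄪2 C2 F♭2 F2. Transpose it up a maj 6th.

E#3 A##2 A2 Db3 D3

A major sixth up from G#2 gives E#3.
A major sixth up from C##2 gives A##2.
C2 up a major sixth is A2.
A major sixth up from Fb2 gives Db3.
F2: a sixth up reaches D, and 9 semitones makes it D3.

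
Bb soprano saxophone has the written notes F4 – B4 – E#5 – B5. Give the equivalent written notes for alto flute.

Ab4 D5 G#5 D6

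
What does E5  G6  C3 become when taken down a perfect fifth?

A4 C6 F2

A perfect fifth down from E5 gives A4.
A perfect fifth down from G6 gives C6.
A perfect fifth down from C3 gives F2.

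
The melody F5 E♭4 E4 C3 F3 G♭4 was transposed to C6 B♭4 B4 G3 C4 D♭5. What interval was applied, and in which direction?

up a perfect fifth

Take the first pair: F5 → C6. F to C spans 5 letter names, so the interval is some kind of fifth.
F5 to C6 is 7 semitones, which makes it a perfect fifth; the second version is higher, so the direction is up.
Checking another pair — Gb4 → Db5 — gives the same interval.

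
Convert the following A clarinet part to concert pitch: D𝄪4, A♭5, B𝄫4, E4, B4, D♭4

B##3 F5 Gb4 C#4 G#4 Bb3

Written C4 on the A clarinet sounds as A3, a minor third lower; apply that shift to every note.
D##4 becomes B##3
Ab5 becomes F5
Bbb4 becomes Gb4
E4 becomes C#4
B4 becomes G#4
Db4 becomes Bb3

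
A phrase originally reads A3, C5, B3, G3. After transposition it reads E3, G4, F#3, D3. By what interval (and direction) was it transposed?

From A3 to E3 is 4 letter names — a fourth of some quality.
E3 to A3 is 5 semitones, which makes it a perfect fourth; the second version is lower, so the direction is down.
Checking another pair — G3 → D3 — gives the same interval.

down a perfect fourth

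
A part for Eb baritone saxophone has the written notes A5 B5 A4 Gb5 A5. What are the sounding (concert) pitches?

C4 D4 C3 Bbb3 C4

The Eb baritone saxophone sounds a major thirteenth below written, so transpose each written note down a major thirteenth.
A5 → C4
B5 → D4
A4 → C3
Gb5 → Bbb3
A5 → C4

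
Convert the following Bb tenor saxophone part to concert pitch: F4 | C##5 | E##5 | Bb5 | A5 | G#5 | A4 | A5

The Bb tenor saxophone sounds a major ninth below written, so transpose each written note down a major ninth.
F4 to Eb3
C##5 to B#3
E##5 to D##4
Bb5 to Ab4
A5 to G4
G#5 to F#4
A4 to G3
A5 to G4

Eb3 B#3 D##4 Ab4 G4 F#4 G3 G4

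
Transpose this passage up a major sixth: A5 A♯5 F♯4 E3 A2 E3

F#6 F##6 D#5 C#4 F#3 C#4

A5 gives F#6
A#5 gives F##6
F#4 gives D#5
E3 gives C#4
A2 gives F#3
E3 gives C#4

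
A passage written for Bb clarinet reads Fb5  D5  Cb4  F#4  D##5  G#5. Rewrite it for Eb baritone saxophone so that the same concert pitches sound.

Cb7 A6 Gb5 C#6 A##6 D#7

First find concert pitch: the Bb clarinet sounds a major second below written, so Fb5 D5 Cb4 F#4 D##5 G#5 sounds Ebb5 C5 Bbb3 E4 C##5 F#5.
Then write for Eb baritone saxophone: it sounds a major thirteenth below written, so the part must be a major thirteenth above concert.
Ebb5 → Cb7
C5 → A6
Bbb3 → Gb5
E4 → C#6
C##5 → A##6
F#5 → D#7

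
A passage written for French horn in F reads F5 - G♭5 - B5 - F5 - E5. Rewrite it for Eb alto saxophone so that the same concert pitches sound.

First find concert pitch: the French horn in F sounds a perfect fifth below written, so F5 G♭5 B5 F5 E5 sounds Bb4 Cb5 E5 Bb4 A4.
Then write for Eb alto saxophone: it sounds a major sixth below written, so the part must be a major sixth above concert.
Bb4 → G5
Cb5 → Ab5
E5 → C#6
Bb4 → G5
A4 → F#5

G5 Ab5 C#6 G5 F#5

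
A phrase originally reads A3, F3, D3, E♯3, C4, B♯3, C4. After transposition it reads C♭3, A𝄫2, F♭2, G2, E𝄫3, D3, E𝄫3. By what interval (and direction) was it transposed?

down an augmented sixth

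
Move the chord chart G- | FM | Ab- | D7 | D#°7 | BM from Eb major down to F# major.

A#- G#M B- E#7 E##°7 C##M

Eb major down to F# major is a diminished seventh; each chord root moves by that interval while the quality stays the same.
G-: root G down a diminished seventh → A#, giving A#-.
FM: root F down a diminished seventh → G#, giving G#M.
Ab-: root Ab down a diminished seventh → B, giving B-.
D7: root D down a diminished seventh → E#, giving E#7.
D#°7: root D# down a diminished seventh → E##, giving E##°7.
BM: root B down a diminished seventh → C##, giving C##M.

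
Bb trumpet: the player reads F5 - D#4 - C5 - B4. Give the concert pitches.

Written C4 on the Bb trumpet sounds as Bb3, a major second lower; apply that shift to every note.
F5 becomes Eb5
D#4 becomes C#4
C5 becomes Bb4
B4 becomes A4

Eb5 C#4 Bb4 A4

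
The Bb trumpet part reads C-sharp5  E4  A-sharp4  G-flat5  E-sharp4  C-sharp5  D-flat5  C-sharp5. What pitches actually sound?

The Bb trumpet sounds a major second below written, so transpose each written note down a major second.
C#5 -> B4
E4 -> D4
A#4 -> G#4
Gb5 -> Fb5
E#4 -> D#4
C#5 -> B4
Db5 -> Cb5
C#5 -> B4

B4 D4 G#4 Fb5 D#4 B4 Cb5 B4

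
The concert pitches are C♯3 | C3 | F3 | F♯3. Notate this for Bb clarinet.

Written C4 sounds as Bb3 on the Bb clarinet, so concert pitches are written a major second up.
C#3 → D#3
C3 → D3
F3 → G3
F#3 → G#3

D#3 D3 G3 G#3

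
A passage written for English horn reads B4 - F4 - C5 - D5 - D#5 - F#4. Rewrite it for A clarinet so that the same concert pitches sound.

First find concert pitch: the English horn sounds a perfect fifth below written, so B4 F4 C5 D5 D#5 F#4 sounds E4 Bb3 F4 G4 G#4 B3.
Then write for A clarinet: it sounds a minor third below written, so the part must be a minor third above concert.
E4 → G4
Bb3 → Db4
F4 → Ab4
G4 → Bb4
G#4 → B4
B3 → D4

G4 Db4 Ab4 Bb4 B4 D4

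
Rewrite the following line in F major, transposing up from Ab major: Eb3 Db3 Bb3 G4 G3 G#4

From Ab up to F is a major sixth; apply that to each pitch.
Eb3 -> C4
Db3 -> Bb3
Bb3 -> G4
G4 -> E5
G3 -> E4
G#4 -> E#5

C4 Bb3 G4 E5 E4 E#5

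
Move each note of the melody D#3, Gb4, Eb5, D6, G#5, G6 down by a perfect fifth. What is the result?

G#2 Cb4 Ab4 G5 C#5 C6

D#3 down a perfect fifth is G#2.
Gb4 down a perfect fifth is Cb4.
Eb5 down a perfect fifth is Ab4.
D6: a fifth down reaches G, and 7 semitones makes it G5.
G#5 down a perfect fifth is C#5.
G6 down a perfect fifth is C6.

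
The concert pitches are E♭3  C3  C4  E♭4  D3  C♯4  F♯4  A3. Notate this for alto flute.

The alto flute sounds a perfect fourth below written, so the written part must be a perfect fourth above concert — transpose each note up.
Eb3 -> Ab3
C3 -> F3
C4 -> F4
Eb4 -> Ab4
D3 -> G3
C#4 -> F#4
F#4 -> B4
A3 -> D4

Ab3 F3 F4 Ab4 G3 F#4 B4 D4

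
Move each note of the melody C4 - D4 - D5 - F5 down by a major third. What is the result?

C4 to Ab3
D4 to Bb3
D5 to Bb4
F5 to Db5

Ab3 Bb3 Bb4 Db5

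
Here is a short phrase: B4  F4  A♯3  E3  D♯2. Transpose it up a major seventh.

B4 up a major seventh is A#5.
A major seventh up from F4 gives E5.
A major seventh up from A#3 gives G##4.
E3 up a major seventh is D#4.
A major seventh up from D#2 gives C##3.

A#5 E5 G##4 D#4 C##3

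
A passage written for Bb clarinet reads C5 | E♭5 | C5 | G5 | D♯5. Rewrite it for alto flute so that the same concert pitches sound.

First find concert pitch: the Bb clarinet sounds a major second below written, so C5 E♭5 C5 G5 D♯5 sounds Bb4 Db5 Bb4 F5 C#5.
Then write for alto flute: it sounds a perfect fourth below written, so the part must be a perfect fourth above concert.
Bb4 → Eb5
Db5 → Gb5
Bb4 → Eb5
F5 → Bb5
C#5 → F#5

Eb5 Gb5 Eb5 Bb5 F#5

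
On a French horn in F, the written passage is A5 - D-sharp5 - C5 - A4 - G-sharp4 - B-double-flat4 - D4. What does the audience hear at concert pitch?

D5 G#4 F4 D4 C#4 Ebb4 G3

Written C4 on the French horn in F sounds as F3, a perfect fifth lower; apply that shift to every note.
A5 to D5
D#5 to G#4
C5 to F4
A4 to D4
G#4 to C#4
Bbb4 to Ebb4
D4 to G3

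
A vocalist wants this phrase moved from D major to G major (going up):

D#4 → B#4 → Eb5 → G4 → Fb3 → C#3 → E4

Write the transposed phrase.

D major to G major up is a perfect fourth, so every note moves up by that interval.
D#4 becomes G#4
B#4 becomes E#5
Eb5 becomes Ab5
G4 becomes C5
Fb3 becomes Bbb3
C#3 becomes F#3
E4 becomes A4

G#4 E#5 Ab5 C5 Bbb3 F#3 A4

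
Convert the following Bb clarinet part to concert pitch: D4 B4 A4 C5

Written C4 on the Bb clarinet sounds as Bb3, a major second lower; apply that shift to every note.
D4 gives C4
B4 gives A4
A4 gives G4
C5 gives Bb4

C4 A4 G4 Bb4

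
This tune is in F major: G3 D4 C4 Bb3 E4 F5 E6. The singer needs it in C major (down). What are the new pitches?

D3 A3 G3 F3 B3 C5 B5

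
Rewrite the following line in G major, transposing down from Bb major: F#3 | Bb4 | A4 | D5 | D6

From Bb down to G is a minor third; apply that to each pitch.
F#3 gives D#3
Bb4 gives G4
A4 gives F#4
D5 gives B4
D6 gives B5

D#3 G4 F#4 B4 B5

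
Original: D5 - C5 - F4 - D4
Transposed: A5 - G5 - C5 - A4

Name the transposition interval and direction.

up a perfect fifth

From D5 to A5 is 5 letter names — a fifth of some quality.
D5 to A5 is 7 semitones, which makes it a perfect fifth; the second version is higher, so the direction is up.
Checking another pair — D4 → A4 — gives the same interval.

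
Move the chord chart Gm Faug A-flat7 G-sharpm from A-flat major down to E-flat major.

Dm Caug Eb7 D#m

A-flat major down to E-flat major is a perfect fourth; each chord root moves by that interval while the quality stays the same.
Gm: root G down a perfect fourth → D, giving Dm.
Faug: root F down a perfect fourth → C, giving Caug.
A-flat7: root A-flat down a perfect fourth → Eb, giving Eb7.
G-sharpm: root G-sharp down a perfect fourth → D#, giving D#m.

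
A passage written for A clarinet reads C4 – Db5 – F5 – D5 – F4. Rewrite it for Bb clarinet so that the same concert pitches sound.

B3 C5 E5 C#5 E4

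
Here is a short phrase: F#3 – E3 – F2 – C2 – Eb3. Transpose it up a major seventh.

E#4 D#4 E3 B2 D4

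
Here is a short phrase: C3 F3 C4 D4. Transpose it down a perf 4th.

G2 C3 G3 A3

C3: a fourth down reaches G, and 5 semitones makes it G2.
F3 down a perfect fourth is C3.
C4 down a perfect fourth is G3.
A perfect fourth down from D4 gives A3.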